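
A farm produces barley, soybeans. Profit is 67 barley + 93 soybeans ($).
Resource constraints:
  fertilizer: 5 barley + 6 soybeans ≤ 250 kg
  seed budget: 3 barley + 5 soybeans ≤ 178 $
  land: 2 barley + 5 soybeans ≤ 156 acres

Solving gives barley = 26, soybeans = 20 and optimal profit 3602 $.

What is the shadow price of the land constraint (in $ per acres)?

At the optimum: fertilizer uses 250 of 250 (binding); seed budget uses 178 of 178 (binding); land uses 152 of 156 (slack = 4).
Slack constraints have shadow price 0 (complementary slackness).
The binding rows give the dual system: 5·y_fertilizer + 3·y_seed budget = 67 and 6·y_fertilizer + 5·y_seed budget = 93.
This yields shadow prices y_fertilizer = 8, y_seed budget = 9.
Shadow price of land = 0.

0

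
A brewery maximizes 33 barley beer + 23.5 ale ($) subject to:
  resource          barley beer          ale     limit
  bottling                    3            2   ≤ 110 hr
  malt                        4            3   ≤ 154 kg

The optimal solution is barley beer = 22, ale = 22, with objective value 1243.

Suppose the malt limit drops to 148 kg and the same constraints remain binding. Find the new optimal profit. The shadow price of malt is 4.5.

Δb = -6, so new z* = 1243 + (4.5)·(-6) = 1243 − 27 = 1216.

1216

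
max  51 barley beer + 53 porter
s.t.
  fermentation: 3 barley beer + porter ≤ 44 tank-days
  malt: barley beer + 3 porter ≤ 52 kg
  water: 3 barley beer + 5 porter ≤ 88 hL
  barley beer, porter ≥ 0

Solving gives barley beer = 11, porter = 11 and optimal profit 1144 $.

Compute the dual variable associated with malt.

Check each constraint at x*: fermentation 44/44 (tight); malt 44/52 (slack 8); water 88/88 (tight).
By complementary slackness, y = 0 for the non-binding constraint.
The binding rows give the dual system: 3·y_fermentation + 3·y_water = 51 and 1·y_fermentation + 5·y_water = 53.
Solving: y_fermentation = 8, y_water = 9.
Shadow price of malt = 0.

0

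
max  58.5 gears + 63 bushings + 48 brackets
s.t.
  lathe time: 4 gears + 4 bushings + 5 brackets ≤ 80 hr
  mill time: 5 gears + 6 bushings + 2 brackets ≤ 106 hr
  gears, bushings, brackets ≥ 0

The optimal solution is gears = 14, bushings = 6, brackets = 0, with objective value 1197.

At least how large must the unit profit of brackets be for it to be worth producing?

Both lathe time and mill time are binding at x*.
The binding rows give the dual system: 4·y_lathe time + 5·y_mill time = 58.5 and 4·y_lathe time + 6·y_mill time = 63.
This yields shadow prices y_lathe time = 9, y_mill time = 4.5.
brackets enters the basis when its profit ≥ yᵀa₃ = 9·5 + 4.5·2 = 54.

54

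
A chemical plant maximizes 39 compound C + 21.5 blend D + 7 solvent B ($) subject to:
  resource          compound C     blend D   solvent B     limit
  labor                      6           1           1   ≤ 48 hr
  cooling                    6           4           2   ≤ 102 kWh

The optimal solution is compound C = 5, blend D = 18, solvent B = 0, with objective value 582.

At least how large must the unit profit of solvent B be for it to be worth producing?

11.5

Both labor and cooling are binding at x*.
From A_Bᵀ y = c: 6·y_labor + 6·y_cooling = 39; 1·y_labor + 4·y_cooling = 21.5.
This yields shadow prices y_labor = 1.5, y_cooling = 5.
solvent B enters the basis when its profit ≥ yᵀa₃ = 1.5·1 + 5·2 = 11.5.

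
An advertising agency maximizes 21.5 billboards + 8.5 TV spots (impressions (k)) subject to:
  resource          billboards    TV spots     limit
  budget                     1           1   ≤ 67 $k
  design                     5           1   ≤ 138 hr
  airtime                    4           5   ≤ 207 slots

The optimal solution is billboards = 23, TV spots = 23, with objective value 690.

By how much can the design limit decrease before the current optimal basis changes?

96.6

Binding constraints: design, airtime. The basis is B = [[5,1],[4,5]] with det 21.
Per unit decrease in design, x* moves by d = (-0.2381, 0.1905).
The basis stays optimal until billboards reaches 0; allowable decrease = 96.6 hr.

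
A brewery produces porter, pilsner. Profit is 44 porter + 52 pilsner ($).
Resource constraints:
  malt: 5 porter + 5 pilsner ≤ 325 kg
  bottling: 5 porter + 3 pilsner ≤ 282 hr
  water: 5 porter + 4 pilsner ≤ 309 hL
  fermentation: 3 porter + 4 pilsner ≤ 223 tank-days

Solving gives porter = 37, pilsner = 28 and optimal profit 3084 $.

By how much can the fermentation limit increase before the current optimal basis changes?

Binding constraints: malt, fermentation. The basis is B = [[5,5],[3,4]] with det 5.
Per unit increase in fermentation, x* moves by d = (-1, 1).
The basis stays optimal until porter reaches 0; allowable increase = 37 tank-days.

37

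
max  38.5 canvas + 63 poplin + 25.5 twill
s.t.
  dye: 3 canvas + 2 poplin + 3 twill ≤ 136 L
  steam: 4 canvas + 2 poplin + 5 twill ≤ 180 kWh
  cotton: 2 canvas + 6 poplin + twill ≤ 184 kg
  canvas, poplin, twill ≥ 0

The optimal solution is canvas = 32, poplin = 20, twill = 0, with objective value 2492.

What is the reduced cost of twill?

-5

Binding: dye and cotton. Non-binding: steam (12 unused).
Since steam is not tight, its dual is 0.
The binding rows give the dual system: 3·y_dye + 2·y_cotton = 38.5 and 2·y_dye + 6·y_cotton = 63.
This yields shadow prices y_dye = 7.5, y_cotton = 8.
Reduced cost of twill: c₃ − yᵀa₃ = 25.5 − (7.5·3 + 8·1) = 25.5 − 30.5 = -5.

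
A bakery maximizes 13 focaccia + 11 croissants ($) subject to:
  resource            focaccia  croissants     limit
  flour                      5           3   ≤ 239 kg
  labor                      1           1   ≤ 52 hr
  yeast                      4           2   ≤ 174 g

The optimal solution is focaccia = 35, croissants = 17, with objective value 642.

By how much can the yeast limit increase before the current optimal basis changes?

13

Binding constraints: labor, yeast. The basis is B = [[1,1],[4,2]] with det -2.
Per unit increase in yeast, x* moves by d = (0.5, -0.5).
The basis stays optimal until flour becomes binding; allowable increase = 13 g.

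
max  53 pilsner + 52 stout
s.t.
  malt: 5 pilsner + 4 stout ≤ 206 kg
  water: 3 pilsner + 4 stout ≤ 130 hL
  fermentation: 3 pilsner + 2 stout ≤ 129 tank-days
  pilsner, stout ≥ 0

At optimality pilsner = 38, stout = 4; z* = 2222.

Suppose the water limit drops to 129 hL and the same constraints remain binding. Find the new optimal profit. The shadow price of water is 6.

2216

Δb = -1, so new z* = 2222 + (6)·(-1) = 2222 − 6 = 2216.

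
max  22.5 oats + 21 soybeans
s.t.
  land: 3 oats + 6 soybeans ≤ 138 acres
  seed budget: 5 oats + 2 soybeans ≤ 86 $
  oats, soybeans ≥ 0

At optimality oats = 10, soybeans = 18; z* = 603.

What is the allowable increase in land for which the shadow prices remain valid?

120

Binding constraints: land, seed budget. The basis is B = [[3,6],[5,2]] with det -24.
Per unit increase in land, x* moves by d = (-0.0833, 0.2083).
The basis stays optimal until oats reaches 0; allowable increase = 120 acres.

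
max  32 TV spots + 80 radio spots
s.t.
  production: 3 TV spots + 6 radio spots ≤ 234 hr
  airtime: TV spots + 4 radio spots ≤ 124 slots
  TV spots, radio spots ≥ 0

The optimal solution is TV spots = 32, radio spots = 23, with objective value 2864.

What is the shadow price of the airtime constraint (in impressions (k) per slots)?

Both production and airtime are binding at x*.
Dual feasibility on the basic columns requires 3·y_production + 1·y_airtime = 32, 6·y_production + 4·y_airtime = 80.
Solving: y_production = 8, y_airtime = 8.
Shadow price of airtime = 8.

8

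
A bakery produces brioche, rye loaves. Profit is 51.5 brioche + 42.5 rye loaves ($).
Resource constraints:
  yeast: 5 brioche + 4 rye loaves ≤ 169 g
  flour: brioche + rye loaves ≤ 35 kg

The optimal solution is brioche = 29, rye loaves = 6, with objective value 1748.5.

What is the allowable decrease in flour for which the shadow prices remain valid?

Binding constraints: yeast, flour. The basis is B = [[5,4],[1,1]] with det 1.
Per unit decrease in flour, x* moves by d = (4, -5).
The basis stays optimal until rye loaves reaches 0; allowable decrease = 1.2 kg.

1.2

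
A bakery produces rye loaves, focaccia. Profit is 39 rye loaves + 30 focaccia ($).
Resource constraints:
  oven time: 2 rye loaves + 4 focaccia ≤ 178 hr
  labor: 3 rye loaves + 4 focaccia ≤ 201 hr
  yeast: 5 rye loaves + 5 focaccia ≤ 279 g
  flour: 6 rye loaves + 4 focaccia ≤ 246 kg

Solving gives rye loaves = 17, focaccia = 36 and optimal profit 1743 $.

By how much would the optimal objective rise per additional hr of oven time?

Check each constraint at x*: oven time 178/178 (tight); labor 195/201 (slack 6); yeast 265/279 (slack 14); flour 246/246 (tight).
Since labor, yeast are not tight, their duals are 0.
The binding rows give the dual system: 2·y_oven time + 6·y_flour = 39 and 4·y_oven time + 4·y_flour = 30.
→ y_oven time = 1.5 and y_flour = 6.
Shadow price of oven time = 1.5.

1.5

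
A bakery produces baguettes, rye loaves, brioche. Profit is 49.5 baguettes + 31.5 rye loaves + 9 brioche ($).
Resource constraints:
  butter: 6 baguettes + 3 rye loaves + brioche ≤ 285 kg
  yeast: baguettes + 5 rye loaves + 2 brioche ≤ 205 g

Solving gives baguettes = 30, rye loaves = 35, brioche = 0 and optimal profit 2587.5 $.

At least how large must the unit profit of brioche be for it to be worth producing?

Both butter and yeast are binding at x*.
From A_Bᵀ y = c: 6·y_butter + 1·y_yeast = 49.5; 3·y_butter + 5·y_yeast = 31.5.
→ y_butter = 8 and y_yeast = 1.5.
brioche enters the basis when its profit ≥ yᵀa₃ = 8·1 + 1.5·2 = 11.

11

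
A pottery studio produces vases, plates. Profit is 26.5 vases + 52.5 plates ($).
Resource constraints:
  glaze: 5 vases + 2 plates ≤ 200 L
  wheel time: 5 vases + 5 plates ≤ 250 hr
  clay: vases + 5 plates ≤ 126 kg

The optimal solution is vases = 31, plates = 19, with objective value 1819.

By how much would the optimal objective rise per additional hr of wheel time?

Binding: wheel time and clay. Non-binding: glaze (7 unused).
Slack constraints have shadow price 0 (complementary slackness).
The binding rows give the dual system: 5·y_wheel time + 1·y_clay = 26.5 and 5·y_wheel time + 5·y_clay = 52.5.
→ y_wheel time = 4 and y_clay = 6.5.
Shadow price of wheel time = 4.

4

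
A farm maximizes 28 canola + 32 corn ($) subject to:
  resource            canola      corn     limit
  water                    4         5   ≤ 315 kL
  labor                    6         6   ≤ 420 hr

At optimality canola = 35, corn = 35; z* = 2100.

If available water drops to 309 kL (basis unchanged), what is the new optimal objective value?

Check each constraint at x*: water 315/315 (tight); labor 420/420 (tight).
The binding rows give the dual system: 4·y_water + 6·y_labor = 28 and 5·y_water + 6·y_labor = 32.
Solving: y_water = 4, y_labor = 2.
Δz = y_water·Δb = 4 × (-6) = -24, so new z* = 2100 − 24 = 2076.

2076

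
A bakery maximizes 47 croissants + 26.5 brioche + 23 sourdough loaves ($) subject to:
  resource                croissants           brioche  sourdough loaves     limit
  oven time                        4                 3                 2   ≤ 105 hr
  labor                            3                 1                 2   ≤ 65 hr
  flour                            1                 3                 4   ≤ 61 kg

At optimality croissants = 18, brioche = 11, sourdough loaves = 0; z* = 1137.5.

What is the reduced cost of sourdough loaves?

Check each constraint at x*: oven time 105/105 (tight); labor 65/65 (tight); flour 51/61 (slack 10).
Since flour is not tight, its dual is 0.
From A_Bᵀ y = c: 4·y_oven time + 3·y_labor = 47; 3·y_oven time + 1·y_labor = 26.5.
Solving: y_oven time = 6.5, y_labor = 7.
Reduced cost of sourdough loaves: c₃ − yᵀa₃ = 23 − (6.5·2 + 7·2) = 23 − 27 = -4.

-4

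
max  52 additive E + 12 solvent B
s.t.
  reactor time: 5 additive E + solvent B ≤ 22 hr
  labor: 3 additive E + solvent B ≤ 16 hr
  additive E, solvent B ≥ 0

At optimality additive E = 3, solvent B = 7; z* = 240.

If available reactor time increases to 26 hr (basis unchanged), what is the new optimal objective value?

272

Both reactor time and labor are binding at x*.
Dual feasibility on the basic columns requires 5·y_reactor time + 3·y_labor = 52, 1·y_reactor time + 1·y_labor = 12.
This yields shadow prices y_reactor time = 8, y_labor = 4.
Δz = y_reactor time·Δb = 8 × (4) = 32, so new z* = 240 + 32 = 272.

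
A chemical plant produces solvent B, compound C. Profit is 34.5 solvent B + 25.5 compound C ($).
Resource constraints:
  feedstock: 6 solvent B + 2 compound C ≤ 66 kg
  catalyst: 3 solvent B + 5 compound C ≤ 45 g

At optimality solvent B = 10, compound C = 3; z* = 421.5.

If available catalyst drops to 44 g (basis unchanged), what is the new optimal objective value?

Both feedstock and catalyst are binding at x*.
Dual feasibility on the basic columns requires 6·y_feedstock + 3·y_catalyst = 34.5, 2·y_feedstock + 5·y_catalyst = 25.5.
This yields shadow prices y_feedstock = 4, y_catalyst = 3.5.
Δz = y_catalyst·Δb = 3.5 × (-1) = -3.5, so new z* = 421.5 − 3.5 = 418.

418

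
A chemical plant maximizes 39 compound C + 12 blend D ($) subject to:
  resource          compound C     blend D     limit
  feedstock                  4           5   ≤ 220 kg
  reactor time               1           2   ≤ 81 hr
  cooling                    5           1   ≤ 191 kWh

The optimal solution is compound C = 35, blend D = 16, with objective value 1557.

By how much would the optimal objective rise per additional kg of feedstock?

1

At the optimum: feedstock uses 220 of 220 (binding); reactor time uses 67 of 81 (slack = 14); cooling uses 191 of 191 (binding).
Slack constraints have shadow price 0 (complementary slackness).
From A_Bᵀ y = c: 4·y_feedstock + 5·y_cooling = 39; 5·y_feedstock + 1·y_cooling = 12.
Solving: y_feedstock = 1, y_cooling = 7.
Shadow price of feedstock = 1.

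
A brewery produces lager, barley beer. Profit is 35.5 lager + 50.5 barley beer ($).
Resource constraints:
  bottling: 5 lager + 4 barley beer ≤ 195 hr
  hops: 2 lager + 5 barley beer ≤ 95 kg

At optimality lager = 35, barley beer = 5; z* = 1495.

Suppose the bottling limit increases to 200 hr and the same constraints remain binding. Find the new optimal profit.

Both bottling and hops are binding at x*.
From A_Bᵀ y = c: 5·y_bottling + 2·y_hops = 35.5; 4·y_bottling + 5·y_hops = 50.5.
→ y_bottling = 4.5 and y_hops = 6.5.
Δz = y_bottling·Δb = 4.5 × (5) = 22.5, so new z* = 1495 + 22.5 = 1517.5.

1517.5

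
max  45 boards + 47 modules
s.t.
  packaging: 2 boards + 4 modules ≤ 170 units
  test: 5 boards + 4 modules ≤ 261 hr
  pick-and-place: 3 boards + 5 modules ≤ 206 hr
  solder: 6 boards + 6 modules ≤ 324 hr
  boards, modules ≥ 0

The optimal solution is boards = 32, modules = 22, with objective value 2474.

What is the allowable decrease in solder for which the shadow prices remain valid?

Binding constraints: pick-and-place, solder. The basis is B = [[3,5],[6,6]] with det -12.
Per unit decrease in solder, x* moves by d = (-0.4167, 0.25).
The basis stays optimal until boards reaches 0; allowable decrease = 76.8 hr.

76.8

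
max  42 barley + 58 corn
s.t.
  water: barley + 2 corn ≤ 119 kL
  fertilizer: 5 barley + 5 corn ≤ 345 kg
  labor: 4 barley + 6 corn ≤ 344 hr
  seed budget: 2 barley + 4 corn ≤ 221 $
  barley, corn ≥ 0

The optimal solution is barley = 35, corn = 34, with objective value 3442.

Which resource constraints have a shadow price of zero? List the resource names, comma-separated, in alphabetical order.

water: 103/119 (slack 16)
fertilizer: 345/345 (binding)
labor: 344/344 (binding)
seed budget: 206/221 (slack 15)
By complementary slackness, a constraint with positive slack has shadow price 0 → seed budget, water.

seed budget, water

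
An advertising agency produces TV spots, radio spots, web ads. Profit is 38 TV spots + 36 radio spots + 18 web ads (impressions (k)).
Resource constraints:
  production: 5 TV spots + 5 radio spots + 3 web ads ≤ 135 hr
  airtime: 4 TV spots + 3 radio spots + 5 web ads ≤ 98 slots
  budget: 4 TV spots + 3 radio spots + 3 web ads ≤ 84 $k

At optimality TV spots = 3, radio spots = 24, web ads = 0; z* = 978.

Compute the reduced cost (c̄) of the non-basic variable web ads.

At the optimum: production uses 135 of 135 (binding); airtime uses 84 of 98 (slack = 14); budget uses 84 of 84 (binding).
By complementary slackness, y = 0 for the non-binding constraint.
Dual feasibility on the basic columns requires 5·y_production + 4·y_budget = 38, 5·y_production + 3·y_budget = 36.
This yields shadow prices y_production = 6, y_budget = 2.
Reduced cost of web ads: c₃ − yᵀa₃ = 18 − (6·3 + 2·3) = 18 − 24 = -6.

-6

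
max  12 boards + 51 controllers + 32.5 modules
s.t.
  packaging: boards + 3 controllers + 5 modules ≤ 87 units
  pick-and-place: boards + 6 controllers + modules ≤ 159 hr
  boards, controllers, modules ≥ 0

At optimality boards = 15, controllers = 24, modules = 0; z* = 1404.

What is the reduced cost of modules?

Both packaging and pick-and-place are binding at x*.
Dual feasibility on the basic columns requires 1·y_packaging + 1·y_pick-and-place = 12, 3·y_packaging + 6·y_pick-and-place = 51.
→ y_packaging = 7 and y_pick-and-place = 5.
Reduced cost of modules: c₃ − yᵀa₃ = 32.5 − (7·5 + 5·1) = 32.5 − 40 = -7.5.

-7.5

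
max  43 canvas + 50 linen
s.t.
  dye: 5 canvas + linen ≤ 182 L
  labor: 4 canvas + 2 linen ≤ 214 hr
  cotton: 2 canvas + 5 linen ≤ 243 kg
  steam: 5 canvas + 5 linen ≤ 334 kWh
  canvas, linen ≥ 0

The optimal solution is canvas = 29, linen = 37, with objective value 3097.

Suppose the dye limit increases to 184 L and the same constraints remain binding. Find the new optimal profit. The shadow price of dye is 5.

Δb = 2, so new z* = 3097 + (5)·(2) = 3097 + 10 = 3107.

3107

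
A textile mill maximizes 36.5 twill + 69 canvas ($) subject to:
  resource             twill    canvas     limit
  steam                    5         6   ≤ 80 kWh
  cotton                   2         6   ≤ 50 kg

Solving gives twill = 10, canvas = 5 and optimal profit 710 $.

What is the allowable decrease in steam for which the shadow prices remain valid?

Binding constraints: steam, cotton. The basis is B = [[5,6],[2,6]] with det 18.
Per unit decrease in steam, x* moves by d = (-0.3333, 0.1111).
The basis stays optimal until twill reaches 0; allowable decrease = 30 kWh.

30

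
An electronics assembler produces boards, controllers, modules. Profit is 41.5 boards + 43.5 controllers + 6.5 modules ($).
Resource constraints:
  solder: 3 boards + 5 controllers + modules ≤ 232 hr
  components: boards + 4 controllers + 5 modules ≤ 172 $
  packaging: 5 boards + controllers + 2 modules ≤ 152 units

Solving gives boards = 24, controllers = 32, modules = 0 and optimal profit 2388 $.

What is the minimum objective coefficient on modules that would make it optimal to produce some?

15

Check each constraint at x*: solder 232/232 (tight); components 152/172 (slack 20); packaging 152/152 (tight).
Slack constraints have shadow price 0 (complementary slackness).
From A_Bᵀ y = c: 3·y_solder + 5·y_packaging = 41.5; 5·y_solder + 1·y_packaging = 43.5.
Solving: y_solder = 8, y_packaging = 3.5.
modules enters the basis when its profit ≥ yᵀa₃ = 8·1 + 3.5·2 = 15.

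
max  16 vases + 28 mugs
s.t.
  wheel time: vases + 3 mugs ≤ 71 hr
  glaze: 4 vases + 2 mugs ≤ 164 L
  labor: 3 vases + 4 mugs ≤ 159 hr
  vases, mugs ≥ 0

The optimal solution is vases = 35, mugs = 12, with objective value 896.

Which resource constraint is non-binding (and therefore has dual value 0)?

wheel time: 71/71 (binding)
glaze: 164/164 (binding)
labor: 153/159 (slack 6)
By complementary slackness, a constraint with positive slack has shadow price 0 → labor.

labor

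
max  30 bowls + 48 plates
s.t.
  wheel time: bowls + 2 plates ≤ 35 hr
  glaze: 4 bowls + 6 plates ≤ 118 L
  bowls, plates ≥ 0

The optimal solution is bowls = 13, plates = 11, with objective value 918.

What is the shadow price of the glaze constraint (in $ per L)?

Check each constraint at x*: wheel time 35/35 (tight); glaze 118/118 (tight).
The binding rows give the dual system: 1·y_wheel time + 4·y_glaze = 30 and 2·y_wheel time + 6·y_glaze = 48.
This yields shadow prices y_wheel time = 6, y_glaze = 6.
Shadow price of glaze = 6.

6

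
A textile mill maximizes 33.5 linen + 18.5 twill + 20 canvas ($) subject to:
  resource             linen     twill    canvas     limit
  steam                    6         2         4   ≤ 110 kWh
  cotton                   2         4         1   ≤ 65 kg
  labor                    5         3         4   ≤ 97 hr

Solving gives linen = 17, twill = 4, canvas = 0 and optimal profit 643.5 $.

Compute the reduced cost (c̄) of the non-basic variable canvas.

-6

Check each constraint at x*: steam 110/110 (tight); cotton 50/65 (slack 15); labor 97/97 (tight).
Since cotton is not tight, its dual is 0.
From A_Bᵀ y = c: 6·y_steam + 5·y_labor = 33.5; 2·y_steam + 3·y_labor = 18.5.
Solving: y_steam = 1, y_labor = 5.5.
Reduced cost of canvas: c₃ − yᵀa₃ = 20 − (1·4 + 5.5·4) = 20 − 26 = -6.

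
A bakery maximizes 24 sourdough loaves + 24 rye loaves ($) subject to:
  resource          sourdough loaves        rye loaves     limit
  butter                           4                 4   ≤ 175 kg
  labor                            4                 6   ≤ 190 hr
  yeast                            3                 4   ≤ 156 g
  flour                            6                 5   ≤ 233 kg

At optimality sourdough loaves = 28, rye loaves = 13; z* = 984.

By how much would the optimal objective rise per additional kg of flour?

3

At the optimum: butter uses 164 of 175 (slack = 11); labor uses 190 of 190 (binding); yeast uses 136 of 156 (slack = 20); flour uses 233 of 233 (binding).
By complementary slackness, y = 0 for the non-binding constraints.
From A_Bᵀ y = c: 4·y_labor + 6·y_flour = 24; 6·y_labor + 5·y_flour = 24.
This yields shadow prices y_labor = 1.5, y_flour = 3.
Shadow price of flour = 3.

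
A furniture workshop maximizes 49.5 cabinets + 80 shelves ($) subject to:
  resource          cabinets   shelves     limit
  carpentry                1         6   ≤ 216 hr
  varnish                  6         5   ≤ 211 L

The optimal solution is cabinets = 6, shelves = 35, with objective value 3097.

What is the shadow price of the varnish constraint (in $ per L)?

7

Both carpentry and varnish are binding at x*.
From A_Bᵀ y = c: 1·y_carpentry + 6·y_varnish = 49.5; 6·y_carpentry + 5·y_varnish = 80.
Solving: y_carpentry = 7.5, y_varnish = 7.
Shadow price of varnish = 7.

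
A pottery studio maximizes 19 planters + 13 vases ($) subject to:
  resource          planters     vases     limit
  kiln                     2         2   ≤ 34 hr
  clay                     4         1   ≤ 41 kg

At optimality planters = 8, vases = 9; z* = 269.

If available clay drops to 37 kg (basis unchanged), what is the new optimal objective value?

Check each constraint at x*: kiln 34/34 (tight); clay 41/41 (tight).
From A_Bᵀ y = c: 2·y_kiln + 4·y_clay = 19; 2·y_kiln + 1·y_clay = 13.
Solving: y_kiln = 5.5, y_clay = 2.
Δz = y_clay·Δb = 2 × (-4) = -8, so new z* = 269 − 8 = 261.

261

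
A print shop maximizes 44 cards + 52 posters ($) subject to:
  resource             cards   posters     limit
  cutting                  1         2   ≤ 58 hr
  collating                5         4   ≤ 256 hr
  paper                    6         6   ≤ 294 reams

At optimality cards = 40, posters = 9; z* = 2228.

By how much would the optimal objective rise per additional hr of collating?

Check each constraint at x*: cutting 58/58 (tight); collating 236/256 (slack 20); paper 294/294 (tight).
Since collating is not tight, its dual is 0.
The binding rows give the dual system: 1·y_cutting + 6·y_paper = 44 and 2·y_cutting + 6·y_paper = 52.
Solving: y_cutting = 8, y_paper = 6.
Shadow price of collating = 0.

0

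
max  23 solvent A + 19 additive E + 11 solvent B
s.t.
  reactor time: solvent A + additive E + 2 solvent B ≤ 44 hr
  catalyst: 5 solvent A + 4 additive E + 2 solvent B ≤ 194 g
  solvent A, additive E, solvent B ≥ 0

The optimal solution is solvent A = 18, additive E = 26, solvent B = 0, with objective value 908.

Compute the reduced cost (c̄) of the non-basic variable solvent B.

Check each constraint at x*: reactor time 44/44 (tight); catalyst 194/194 (tight).
Dual feasibility on the basic columns requires 1·y_reactor time + 5·y_catalyst = 23, 1·y_reactor time + 4·y_catalyst = 19.
Solving: y_reactor time = 3, y_catalyst = 4.
Reduced cost of solvent B: c₃ − yᵀa₃ = 11 − (3·2 + 4·2) = 11 − 14 = -3.

-3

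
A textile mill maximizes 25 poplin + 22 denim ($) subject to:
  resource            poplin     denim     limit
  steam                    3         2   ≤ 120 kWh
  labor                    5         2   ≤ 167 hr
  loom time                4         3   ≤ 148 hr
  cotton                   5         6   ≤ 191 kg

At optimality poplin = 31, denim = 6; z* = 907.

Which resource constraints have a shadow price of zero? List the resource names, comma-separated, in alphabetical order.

loom time, steam

steam: 105/120 (slack 15)
labor: 167/167 (binding)
loom time: 142/148 (slack 6)
cotton: 191/191 (binding)
By complementary slackness, a constraint with positive slack has shadow price 0 → loom time, steam.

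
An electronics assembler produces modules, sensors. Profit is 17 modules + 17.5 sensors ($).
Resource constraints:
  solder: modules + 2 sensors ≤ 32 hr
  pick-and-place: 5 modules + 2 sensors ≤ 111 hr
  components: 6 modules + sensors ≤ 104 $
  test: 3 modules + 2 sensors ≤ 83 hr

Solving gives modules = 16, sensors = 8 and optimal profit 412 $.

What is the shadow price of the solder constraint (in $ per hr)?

Check each constraint at x*: solder 32/32 (tight); pick-and-place 96/111 (slack 15); components 104/104 (tight); test 64/83 (slack 19).
Slack constraints have shadow price 0 (complementary slackness).
Dual feasibility on the basic columns requires 1·y_solder + 6·y_components = 17, 2·y_solder + 1·y_components = 17.5.
→ y_solder = 8 and y_components = 1.5.
Shadow price of solder = 8.

8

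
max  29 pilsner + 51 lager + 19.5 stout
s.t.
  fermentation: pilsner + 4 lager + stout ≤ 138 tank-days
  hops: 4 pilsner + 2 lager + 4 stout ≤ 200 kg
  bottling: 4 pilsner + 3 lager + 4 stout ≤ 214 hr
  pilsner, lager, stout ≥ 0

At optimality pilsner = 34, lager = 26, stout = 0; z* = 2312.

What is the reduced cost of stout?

Binding: fermentation and bottling. Non-binding: hops (12 unused).
By complementary slackness, y = 0 for the non-binding constraint.
Dual feasibility on the basic columns requires 1·y_fermentation + 4·y_bottling = 29, 4·y_fermentation + 3·y_bottling = 51.
Solving: y_fermentation = 9, y_bottling = 5.
Reduced cost of stout: c₃ − yᵀa₃ = 19.5 − (9·1 + 5·4) = 19.5 − 29 = -9.5.

-9.5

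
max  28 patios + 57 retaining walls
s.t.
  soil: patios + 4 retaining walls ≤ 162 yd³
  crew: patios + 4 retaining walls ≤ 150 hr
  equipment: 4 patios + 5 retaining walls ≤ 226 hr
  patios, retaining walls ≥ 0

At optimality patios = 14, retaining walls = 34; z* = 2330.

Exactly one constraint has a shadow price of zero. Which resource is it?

soil

soil: 150/162 (slack 12)
crew: 150/150 (binding)
equipment: 226/226 (binding)
By complementary slackness, a constraint with positive slack has shadow price 0 → soil.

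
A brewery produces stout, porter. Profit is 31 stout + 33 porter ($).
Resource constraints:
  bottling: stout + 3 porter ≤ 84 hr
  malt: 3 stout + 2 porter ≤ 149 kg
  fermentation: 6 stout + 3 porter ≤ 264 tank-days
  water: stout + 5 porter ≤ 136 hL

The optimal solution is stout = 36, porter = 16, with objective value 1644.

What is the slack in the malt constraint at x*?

malt used = 3·36 + 2·16 = 140; slack = 149 − 140 = 9.

9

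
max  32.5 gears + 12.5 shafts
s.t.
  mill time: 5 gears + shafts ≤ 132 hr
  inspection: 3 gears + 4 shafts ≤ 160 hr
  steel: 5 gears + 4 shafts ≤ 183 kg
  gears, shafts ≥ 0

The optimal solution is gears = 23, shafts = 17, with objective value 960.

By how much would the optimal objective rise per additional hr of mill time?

4.5

Binding: mill time and steel. Non-binding: inspection (23 unused).
Since inspection is not tight, its dual is 0.
The binding rows give the dual system: 5·y_mill time + 5·y_steel = 32.5 and 1·y_mill time + 4·y_steel = 12.5.
→ y_mill time = 4.5 and y_steel = 2.
Shadow price of mill time = 4.5.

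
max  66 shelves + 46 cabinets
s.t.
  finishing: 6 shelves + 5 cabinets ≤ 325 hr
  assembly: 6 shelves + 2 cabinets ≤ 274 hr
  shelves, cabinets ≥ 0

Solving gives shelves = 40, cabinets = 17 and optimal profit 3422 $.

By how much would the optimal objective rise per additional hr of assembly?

3

Check each constraint at x*: finishing 325/325 (tight); assembly 274/274 (tight).
Dual feasibility on the basic columns requires 6·y_finishing + 6·y_assembly = 66, 5·y_finishing + 2·y_assembly = 46.
This yields shadow prices y_finishing = 8, y_assembly = 3.
Shadow price of assembly = 3.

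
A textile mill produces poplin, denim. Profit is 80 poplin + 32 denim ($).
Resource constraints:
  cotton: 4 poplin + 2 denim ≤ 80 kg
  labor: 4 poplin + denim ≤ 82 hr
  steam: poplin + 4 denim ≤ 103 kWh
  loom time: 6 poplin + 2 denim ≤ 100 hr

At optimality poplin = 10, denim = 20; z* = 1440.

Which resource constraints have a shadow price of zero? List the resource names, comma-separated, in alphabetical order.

labor, steam

cotton: 80/80 (binding)
labor: 60/82 (slack 22)
steam: 90/103 (slack 13)
loom time: 100/100 (binding)
By complementary slackness, a constraint with positive slack has shadow price 0 → labor, steam.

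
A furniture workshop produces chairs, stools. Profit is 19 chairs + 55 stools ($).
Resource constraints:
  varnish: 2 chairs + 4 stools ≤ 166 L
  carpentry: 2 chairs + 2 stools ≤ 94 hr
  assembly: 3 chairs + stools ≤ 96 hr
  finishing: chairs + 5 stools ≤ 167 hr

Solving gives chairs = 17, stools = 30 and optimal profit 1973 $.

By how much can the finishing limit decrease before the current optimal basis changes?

30

Binding constraints: carpentry, finishing. The basis is B = [[2,2],[1,5]] with det 8.
Per unit decrease in finishing, x* moves by d = (0.25, -0.25).
The basis stays optimal until assembly becomes binding; allowable decrease = 30 hr.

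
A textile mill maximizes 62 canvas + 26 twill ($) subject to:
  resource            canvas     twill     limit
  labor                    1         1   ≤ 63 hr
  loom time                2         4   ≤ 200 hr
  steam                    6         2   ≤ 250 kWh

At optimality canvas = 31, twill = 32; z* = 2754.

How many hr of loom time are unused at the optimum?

10

loom time used = 2·31 + 4·32 = 190; slack = 200 − 190 = 10.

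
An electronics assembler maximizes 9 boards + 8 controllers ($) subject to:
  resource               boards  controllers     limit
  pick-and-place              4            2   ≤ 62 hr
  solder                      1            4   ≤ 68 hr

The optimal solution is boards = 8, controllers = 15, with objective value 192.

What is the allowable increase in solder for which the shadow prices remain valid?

56

Binding constraints: pick-and-place, solder. The basis is B = [[4,2],[1,4]] with det 14.
Per unit increase in solder, x* moves by d = (-0.1429, 0.2857).
The basis stays optimal until boards reaches 0; allowable increase = 56 hr.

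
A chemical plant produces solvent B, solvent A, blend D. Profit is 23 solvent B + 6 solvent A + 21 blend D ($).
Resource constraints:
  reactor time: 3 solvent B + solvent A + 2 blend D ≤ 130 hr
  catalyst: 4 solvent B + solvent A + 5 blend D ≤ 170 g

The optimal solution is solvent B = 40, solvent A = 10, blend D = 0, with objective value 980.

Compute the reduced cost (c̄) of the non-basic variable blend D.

-6

At the optimum: reactor time uses 130 of 130 (binding); catalyst uses 170 of 170 (binding).
The binding rows give the dual system: 3·y_reactor time + 4·y_catalyst = 23 and 1·y_reactor time + 1·y_catalyst = 6.
This yields shadow prices y_reactor time = 1, y_catalyst = 5.
Reduced cost of blend D: c₃ − yᵀa₃ = 21 − (1·2 + 5·5) = 21 − 27 = -6.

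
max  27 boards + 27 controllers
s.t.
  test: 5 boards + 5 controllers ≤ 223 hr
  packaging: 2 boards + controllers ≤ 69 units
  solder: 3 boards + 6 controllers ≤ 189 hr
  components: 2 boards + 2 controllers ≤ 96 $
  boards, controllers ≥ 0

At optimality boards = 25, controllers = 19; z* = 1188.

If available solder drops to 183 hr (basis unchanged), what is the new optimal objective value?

1170

Check each constraint at x*: test 220/223 (slack 3); packaging 69/69 (tight); solder 189/189 (tight); components 88/96 (slack 8).
By complementary slackness, y = 0 for the non-binding constraints.
From A_Bᵀ y = c: 2·y_packaging + 3·y_solder = 27; 1·y_packaging + 6·y_solder = 27.
Solving: y_packaging = 9, y_solder = 3.
Δz = y_solder·Δb = 3 × (-6) = -18, so new z* = 1188 − 18 = 1170.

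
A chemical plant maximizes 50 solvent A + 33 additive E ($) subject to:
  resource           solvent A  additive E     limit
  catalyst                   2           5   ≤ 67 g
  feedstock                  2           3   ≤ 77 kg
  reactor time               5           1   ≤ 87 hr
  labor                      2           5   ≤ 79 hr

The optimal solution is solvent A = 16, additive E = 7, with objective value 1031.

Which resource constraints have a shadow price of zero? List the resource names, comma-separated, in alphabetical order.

catalyst: 67/67 (binding)
feedstock: 53/77 (slack 24)
reactor time: 87/87 (binding)
labor: 67/79 (slack 12)
By complementary slackness, a constraint with positive slack has shadow price 0 → feedstock, labor.

feedstock, labor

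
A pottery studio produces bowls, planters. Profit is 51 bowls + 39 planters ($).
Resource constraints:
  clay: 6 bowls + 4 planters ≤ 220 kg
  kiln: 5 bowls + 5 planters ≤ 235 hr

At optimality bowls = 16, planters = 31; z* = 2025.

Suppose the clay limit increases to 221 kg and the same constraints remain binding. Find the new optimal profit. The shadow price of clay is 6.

Δb = 1, so new z* = 2025 + (6)·(1) = 2025 + 6 = 2031.

2031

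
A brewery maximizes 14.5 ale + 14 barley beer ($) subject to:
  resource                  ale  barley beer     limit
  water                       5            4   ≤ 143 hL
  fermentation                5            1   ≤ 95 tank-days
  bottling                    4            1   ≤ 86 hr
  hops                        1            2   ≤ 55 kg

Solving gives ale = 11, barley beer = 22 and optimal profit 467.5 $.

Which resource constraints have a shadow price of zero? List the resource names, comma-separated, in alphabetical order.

water: 143/143 (binding)
fermentation: 77/95 (slack 18)
bottling: 66/86 (slack 20)
hops: 55/55 (binding)
By complementary slackness, a constraint with positive slack has shadow price 0 → bottling, fermentation.

bottling, fermentation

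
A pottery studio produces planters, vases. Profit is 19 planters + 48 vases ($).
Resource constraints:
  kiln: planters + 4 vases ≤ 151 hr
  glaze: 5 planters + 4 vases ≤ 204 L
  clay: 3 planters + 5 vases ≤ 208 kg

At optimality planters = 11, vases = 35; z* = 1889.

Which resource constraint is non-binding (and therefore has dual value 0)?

kiln: 151/151 (binding)
glaze: 195/204 (slack 9)
clay: 208/208 (binding)
By complementary slackness, a constraint with positive slack has shadow price 0 → glaze.

glaze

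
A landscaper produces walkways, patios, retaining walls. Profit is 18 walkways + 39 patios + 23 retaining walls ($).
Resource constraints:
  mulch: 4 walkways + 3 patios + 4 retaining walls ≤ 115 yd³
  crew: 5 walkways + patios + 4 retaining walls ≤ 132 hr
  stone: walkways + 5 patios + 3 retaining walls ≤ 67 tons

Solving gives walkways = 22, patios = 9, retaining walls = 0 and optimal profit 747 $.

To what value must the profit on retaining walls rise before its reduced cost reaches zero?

30

At the optimum: mulch uses 115 of 115 (binding); crew uses 119 of 132 (slack = 13); stone uses 67 of 67 (binding).
Slack constraints have shadow price 0 (complementary slackness).
Dual feasibility on the basic columns requires 4·y_mulch + 1·y_stone = 18, 3·y_mulch + 5·y_stone = 39.
Solving: y_mulch = 3, y_stone = 6.
retaining walls enters the basis when its profit ≥ yᵀa₃ = 3·4 + 6·3 = 30.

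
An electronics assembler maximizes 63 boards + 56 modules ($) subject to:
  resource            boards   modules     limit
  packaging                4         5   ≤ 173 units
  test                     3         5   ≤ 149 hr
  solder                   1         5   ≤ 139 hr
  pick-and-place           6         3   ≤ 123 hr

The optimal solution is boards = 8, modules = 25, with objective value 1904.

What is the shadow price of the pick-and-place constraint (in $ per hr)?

7

Binding: test and pick-and-place. Non-binding: packaging (16 unused), solder (6 unused).
By complementary slackness, y = 0 for the non-binding constraints.
From A_Bᵀ y = c: 3·y_test + 6·y_pick-and-place = 63; 5·y_test + 3·y_pick-and-place = 56.
→ y_test = 7 and y_pick-and-place = 7.
Shadow price of pick-and-place = 7.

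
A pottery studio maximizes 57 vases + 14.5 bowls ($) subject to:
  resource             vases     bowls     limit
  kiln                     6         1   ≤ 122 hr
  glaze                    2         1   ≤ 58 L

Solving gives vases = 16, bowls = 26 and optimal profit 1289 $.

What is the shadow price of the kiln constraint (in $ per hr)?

7

Both kiln and glaze are binding at x*.
The binding rows give the dual system: 6·y_kiln + 2·y_glaze = 57 and 1·y_kiln + 1·y_glaze = 14.5.
Solving: y_kiln = 7, y_glaze = 7.5.
Shadow price of kiln = 7.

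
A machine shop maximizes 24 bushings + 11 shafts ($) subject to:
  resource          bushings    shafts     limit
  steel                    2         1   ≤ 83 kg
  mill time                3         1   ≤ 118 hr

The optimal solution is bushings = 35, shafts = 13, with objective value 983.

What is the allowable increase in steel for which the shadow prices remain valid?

Binding constraints: steel, mill time. The basis is B = [[2,1],[3,1]] with det -1.
Per unit increase in steel, x* moves by d = (-1, 3).
The basis stays optimal until bushings reaches 0; allowable increase = 35 kg.

35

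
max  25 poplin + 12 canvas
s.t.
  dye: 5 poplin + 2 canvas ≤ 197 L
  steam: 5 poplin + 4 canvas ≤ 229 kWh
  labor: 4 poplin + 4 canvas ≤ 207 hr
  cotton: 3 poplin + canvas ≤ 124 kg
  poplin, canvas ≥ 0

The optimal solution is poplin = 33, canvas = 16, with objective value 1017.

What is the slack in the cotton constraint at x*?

cotton used = 3·33 + 1·16 = 115; slack = 124 − 115 = 9.

9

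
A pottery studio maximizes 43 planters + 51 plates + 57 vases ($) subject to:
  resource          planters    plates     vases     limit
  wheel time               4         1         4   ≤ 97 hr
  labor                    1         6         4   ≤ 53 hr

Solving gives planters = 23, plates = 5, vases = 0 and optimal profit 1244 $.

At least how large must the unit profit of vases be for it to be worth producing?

At the optimum: wheel time uses 97 of 97 (binding); labor uses 53 of 53 (binding).
The binding rows give the dual system: 4·y_wheel time + 1·y_labor = 43 and 1·y_wheel time + 6·y_labor = 51.
→ y_wheel time = 9 and y_labor = 7.
vases enters the basis when its profit ≥ yᵀa₃ = 9·4 + 7·4 = 64.

64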